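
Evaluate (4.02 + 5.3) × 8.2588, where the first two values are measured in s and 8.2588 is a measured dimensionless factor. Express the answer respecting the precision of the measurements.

77 s

4.02 s + 5.3 s = 9.32 s; the sum is limited to 1 decimal place (2 s.f.).
Carrying full precision, 9.32 × 8.2588 = 76.972016 s; 8.2588 has 5 s.f., so the result keeps min(2, 5) = 2 s.f.
Rounded to 2 significant figures: 77 s.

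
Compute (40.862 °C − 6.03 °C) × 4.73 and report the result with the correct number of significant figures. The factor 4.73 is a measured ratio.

165 °C

40.862 °C − 6.03 °C = 34.832 °C; the difference is limited to 2 decimal places (4 s.f.).
Carrying full precision, 34.832 × 4.73 = 164.75536 °C; 4.73 has 3 s.f., so the result keeps min(4, 3) = 3 s.f.
Rounded to 3 significant figures: 165 °C.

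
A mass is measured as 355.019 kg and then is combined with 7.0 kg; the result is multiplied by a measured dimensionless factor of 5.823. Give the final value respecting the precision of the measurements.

355.019 kg + 7.0 kg = 362.019 kg; the sum is limited to 1 decimal place (4 s.f.).
Carrying full precision, 362.019 × 5.823 = 2108.036637 kg; 5.823 has 4 s.f., so the result keeps min(4, 4) = 4 s.f.
Rounded to 4 significant figures: 2108 kg.

2108 kg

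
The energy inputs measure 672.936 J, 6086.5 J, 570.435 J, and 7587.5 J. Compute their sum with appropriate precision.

672.936 J + 6086.5 J + 570.435 J + 7587.5 J = 14917.371 J.
Addition/subtraction keeps the fewest decimal places: 672.936 → 3 decimal places, 6086.5 → 1 decimal place, 570.435 → 3 decimal places, 7587.5 → 1 decimal place; limit is 1.
Rounded to 1 decimal place: 14917.4 J.

14917.4 J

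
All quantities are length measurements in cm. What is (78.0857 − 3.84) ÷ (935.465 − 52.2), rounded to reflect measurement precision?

78.0857 − 3.84 = 74.2457, limited to 2 d.p. → 4 s.f.; 935.465 − 52.2 = 883.265, limited to 1 d.p. → 4 s.f.
Carrying full precision, 74.2457 ÷ 883.265 = 0.0840582384675…; keep min(4, 4) = 4 s.f.
Rounded to 4 significant figures: 8.406 × 10⁻².

8.406 × 10⁻²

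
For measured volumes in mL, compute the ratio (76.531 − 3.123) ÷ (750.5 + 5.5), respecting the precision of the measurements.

76.531 − 3.123 = 73.408, limited to 3 d.p. → 5 s.f.; 750.5 + 5.5 = 756.0, limited to 1 d.p. → 4 s.f.
Carrying full precision, 73.408 ÷ 756.0 = 0.0971005291005…; keep min(5, 4) = 4 s.f.
Rounded to 4 significant figures: 0.09710.

0.09710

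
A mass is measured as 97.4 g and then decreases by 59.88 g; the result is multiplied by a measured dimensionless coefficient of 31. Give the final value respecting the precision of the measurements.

1.2 × 10^3 g

97.4 g − 59.88 g = 37.52 g; the difference is limited to 1 decimal place (3 s.f.).
Carrying full precision, 37.52 × 31 = 1163.12 g; 31 has 2 s.f., so the result keeps min(3, 2) = 2 s.f.
Rounded to 2 significant figures: 1.2 × 10^3 g.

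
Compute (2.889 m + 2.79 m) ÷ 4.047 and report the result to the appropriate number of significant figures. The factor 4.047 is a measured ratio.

2.889 m + 2.79 m = 5.679 m; the sum is limited to 2 decimal places (3 s.f.).
Carrying full precision, 5.679 ÷ 4.047 = 1.40326167532… m; 4.047 has 4 s.f., so the result keeps min(3, 4) = 3 s.f.
Rounded to 3 significant figures: 1.40 m.

1.40 m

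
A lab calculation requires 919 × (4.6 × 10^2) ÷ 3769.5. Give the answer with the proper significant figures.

1.1 × 10^2

919 × (4.6 × 10^2) ÷ 3769.5 = 112.147499668…
Multiplication/division keeps the fewest significant figures: 919 → 3 s.f., 4.6 × 10^2 → 2 s.f., 3769.5 → 5 s.f.; limit is 2.
Rounded to 2 significant figures: 1.1 × 10^2.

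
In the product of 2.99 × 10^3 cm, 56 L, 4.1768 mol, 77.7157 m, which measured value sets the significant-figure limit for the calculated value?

2.99 × 10^3 cm → 3 s.f.; 56 L → 2 s.f.; 4.1768 mol → 5 s.f.; 77.7157 m → 6 s.f.
The fewest is 2 significant figures, from 56 L.

56 L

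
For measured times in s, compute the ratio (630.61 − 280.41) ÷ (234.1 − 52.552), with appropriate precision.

1.929

630.61 − 280.41 = 350.20, limited to 2 d.p. → 5 s.f.; 234.1 − 52.552 = 181.548, limited to 1 d.p. → 4 s.f.
Carrying full precision, 350.20 ÷ 181.548 = 1.92896644414…; keep min(5, 4) = 4 s.f.
Rounded to 4 significant figures: 1.929.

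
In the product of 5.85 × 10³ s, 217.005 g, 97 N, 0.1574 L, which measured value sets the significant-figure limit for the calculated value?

5.85 × 10³ s → 3 s.f.; 217.005 g → 6 s.f.; 97 N → 2 s.f.; 0.1574 L → 4 s.f.
The fewest is 2 significant figures, from 97 N.

97 N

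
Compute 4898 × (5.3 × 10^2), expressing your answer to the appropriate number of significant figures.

4898 × (5.3 × 10^2) = 2595940
Multiplication/division keeps the fewest significant figures: 4898 → 4 s.f., 5.3 × 10^2 → 2 s.f.; limit is 2.
Rounded to 2 significant figures: 2.6 × 10^6.

2.6 × 10^6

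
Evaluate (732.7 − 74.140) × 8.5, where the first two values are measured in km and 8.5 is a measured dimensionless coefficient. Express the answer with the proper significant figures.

5.6 × 10³ km

732.7 km − 74.140 km = 658.560 km; the difference is limited to 1 decimal place (4 s.f.).
Carrying full precision, 658.560 × 8.5 = 5597.76 km; 8.5 has 2 s.f., so the result keeps min(4, 2) = 2 s.f.
Rounded to 2 significant figures: 5.6 × 10³ km.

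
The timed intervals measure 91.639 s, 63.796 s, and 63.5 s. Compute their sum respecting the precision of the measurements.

91.639 s + 63.796 s + 63.5 s = 218.935 s.
Addition/subtraction keeps the fewest decimal places: 91.639 → 3 decimal places, 63.796 → 3 decimal places, 63.5 → 1 decimal place; limit is 1.
Rounded to 1 decimal place: 218.9 s.

218.9 s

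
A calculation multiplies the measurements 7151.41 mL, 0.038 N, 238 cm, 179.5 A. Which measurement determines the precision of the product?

0.038 N

7151.41 mL → 6 s.f.; 0.038 N → 2 s.f.; 238 cm → 3 s.f.; 179.5 A → 4 s.f.
The fewest is 2 significant figures, from 0.038 N.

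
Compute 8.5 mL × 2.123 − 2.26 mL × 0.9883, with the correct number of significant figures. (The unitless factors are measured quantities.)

8.5 × 2.123 = 18.0455 → 18 mL (2 s.f., last digit at the 10^0 place).
2.26 × 0.9883 = 2.233558 → 2.23 mL (3 s.f., last digit at the 10^-2 place).
Difference: 15.811942 mL; keep the coarser place, 10^0.
Result: 16 mL.

16 mL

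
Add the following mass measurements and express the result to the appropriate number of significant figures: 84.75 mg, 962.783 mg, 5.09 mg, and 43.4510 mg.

84.75 mg + 962.783 mg + 5.09 mg + 43.4510 mg = 1096.0740 mg.
Addition/subtraction keeps the fewest decimal places: 84.75 → 2 decimal places, 962.783 → 3 decimal places, 5.09 → 2 decimal places, 43.4510 → 4 decimal places; limit is 2.
Rounded to 2 decimal places: 1096.07 mg.

1096.07 mg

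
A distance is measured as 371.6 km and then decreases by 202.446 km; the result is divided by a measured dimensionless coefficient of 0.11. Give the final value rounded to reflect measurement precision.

1.5 × 10³ km

371.6 km − 202.446 km = 169.154 km; the difference is limited to 1 decimal place (4 s.f.).
Carrying full precision, 169.154 ÷ 0.11 = 1537.76363636… km; 0.11 has 2 s.f., so the result keeps min(4, 2) = 2 s.f.
Rounded to 2 significant figures: 1.5 × 10³ km.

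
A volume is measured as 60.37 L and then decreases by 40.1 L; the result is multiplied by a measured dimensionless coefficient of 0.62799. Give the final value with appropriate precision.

12.7 L

60.37 L − 40.1 L = 20.27 L; the difference is limited to 1 decimal place (3 s.f.).
Carrying full precision, 20.27 × 0.62799 = 12.7293573 L; 0.62799 has 5 s.f., so the result keeps min(3, 5) = 3 s.f.
Rounded to 3 significant figures: 12.7 L.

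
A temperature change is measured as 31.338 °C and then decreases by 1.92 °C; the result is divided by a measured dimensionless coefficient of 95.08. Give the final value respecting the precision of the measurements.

0.3094 °C

31.338 °C − 1.92 °C = 29.418 °C; the difference is limited to 2 decimal places (4 s.f.).
Carrying full precision, 29.418 ÷ 95.08 = 0.30940260833… °C; 95.08 has 4 s.f., so the result keeps min(4, 4) = 4 s.f.
Rounded to 4 significant figures: 0.3094 °C.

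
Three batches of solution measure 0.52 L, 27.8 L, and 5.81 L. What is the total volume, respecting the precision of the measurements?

34.1 L

0.52 L + 27.8 L + 5.81 L = 34.13 L.
Addition/subtraction keeps the fewest decimal places: 0.52 → 2 decimal places, 27.8 → 1 decimal place, 5.81 → 2 decimal places; limit is 1.
Rounded to 1 decimal place: 34.1 L.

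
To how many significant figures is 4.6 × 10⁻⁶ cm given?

2

4.6 × 10⁻⁶: in scientific notation every digit of the coefficient is significant.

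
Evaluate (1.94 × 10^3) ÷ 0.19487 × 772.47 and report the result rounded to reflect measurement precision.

7.69 × 10^6

(1.94 × 10^3) ÷ 0.19487 × 772.47 = 7690212.96249…
Multiplication/division keeps the fewest significant figures: 1.94 × 10^3 → 3 s.f., 0.19487 → 5 s.f., 772.47 → 5 s.f.; limit is 3.
Rounded to 3 significant figures: 7.69 × 10^6.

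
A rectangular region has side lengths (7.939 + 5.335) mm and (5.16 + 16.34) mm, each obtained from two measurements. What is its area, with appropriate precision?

7.939 + 5.335 = 13.274, limited to 3 d.p. → 5 s.f.; 5.16 + 16.34 = 21.50, limited to 2 d.p. → 4 s.f.
Carrying full precision, 13.274 × 21.50 = 285.391; keep min(5, 4) = 4 s.f.
Rounded to 4 significant figures: 285.4 mm².

285.4 mm²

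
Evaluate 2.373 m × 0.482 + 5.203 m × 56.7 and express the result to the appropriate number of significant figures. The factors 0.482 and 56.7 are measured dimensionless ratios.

2.96 × 10² m

2.373 × 0.482 = 1.143786 → 1.14 m (3 s.f., last digit at the 10^-2 place).
5.203 × 56.7 = 295.0101 → 295 m (3 s.f., last digit at the 10^0 place).
Sum: 296.153886 m; keep the coarser place, 10^0.
Result: 2.96 × 10² m.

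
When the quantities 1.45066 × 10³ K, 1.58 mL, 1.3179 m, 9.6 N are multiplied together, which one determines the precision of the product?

1.45066 × 10³ K → 6 s.f.; 1.58 mL → 3 s.f.; 1.3179 m → 5 s.f.; 9.6 N → 2 s.f.
The fewest is 2 significant figures, from 9.6 N.

9.6 N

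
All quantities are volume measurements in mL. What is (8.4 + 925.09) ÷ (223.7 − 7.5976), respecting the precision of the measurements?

4.320

8.4 + 925.09 = 933.49, limited to 1 d.p. → 4 s.f.; 223.7 − 7.5976 = 216.1024, limited to 1 d.p. → 4 s.f.
Carrying full precision, 933.49 ÷ 216.1024 = 4.31966512172…; keep min(4, 4) = 4 s.f.
Rounded to 4 significant figures: 4.320.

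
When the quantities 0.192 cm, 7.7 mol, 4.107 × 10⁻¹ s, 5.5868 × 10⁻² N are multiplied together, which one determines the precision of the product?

7.7 mol

0.192 cm → 3 s.f.; 7.7 mol → 2 s.f.; 4.107 × 10⁻¹ s → 4 s.f.; 5.5868 × 10⁻² N → 5 s.f.
The fewest is 2 significant figures, from 7.7 mol.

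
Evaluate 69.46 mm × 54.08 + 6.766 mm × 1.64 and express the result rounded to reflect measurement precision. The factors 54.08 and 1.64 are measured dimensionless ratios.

69.46 × 54.08 = 3756.3968 → 3756 mm (4 s.f., last digit at the 10^0 place).
6.766 × 1.64 = 11.09624 → 11.1 mm (3 s.f., last digit at the 10^-1 place).
Sum: 3767.49304 mm; keep the coarser place, 10^0.
Result: 3767 mm.

3767 mm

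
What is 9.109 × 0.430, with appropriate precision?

9.109 × 0.430 = 3.91687
Multiplication/division keeps the fewest significant figures: 9.109 → 4 s.f., 0.430 → 3 s.f.; limit is 3.
Rounded to 3 significant figures: 3.92.

3.92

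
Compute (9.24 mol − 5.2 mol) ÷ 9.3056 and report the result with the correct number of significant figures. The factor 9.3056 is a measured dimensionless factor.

9.24 mol − 5.2 mol = 4.04 mol; the difference is limited to 1 decimal place (2 s.f.).
Carrying full precision, 4.04 ÷ 9.3056 = 0.434147180193… mol; 9.3056 has 5 s.f., so the result keeps min(2, 5) = 2 s.f.
Rounded to 2 significant figures: 0.43 mol.

0.43 mol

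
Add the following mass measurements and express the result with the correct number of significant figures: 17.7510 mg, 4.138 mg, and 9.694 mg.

31.583 mg

17.7510 mg + 4.138 mg + 9.694 mg = 31.5830 mg.
Addition/subtraction keeps the fewest decimal places: 17.7510 → 4 decimal places, 4.138 → 3 decimal places, 9.694 → 3 decimal places; limit is 3.
Rounded to 3 decimal places: 31.583 mg.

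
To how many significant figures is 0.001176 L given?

0.001176: leading zeros are not significant.

4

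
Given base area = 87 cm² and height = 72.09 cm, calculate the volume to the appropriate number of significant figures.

volume = 87 cm² × 72.09 cm = 6271.83 cm³.
87 has 2 significant figures; 72.09 has 4.
Division/multiplication keeps the fewest: 2 significant figures.
Rounded: 6.3 × 10³ cm³.

6.3 × 10³ cm³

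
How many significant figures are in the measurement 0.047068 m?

0.047068: leading zeros are not significant; zeros between nonzero digits are significant.

5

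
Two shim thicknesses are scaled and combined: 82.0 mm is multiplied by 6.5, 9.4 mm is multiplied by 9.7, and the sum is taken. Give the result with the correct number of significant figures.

6.2 × 10^2 mm

82.0 × 6.5 = 533 → 5.3 × 10^2 mm (2 s.f., last digit at the 10^1 place).
9.4 × 9.7 = 91.18 → 91 mm (2 s.f., last digit at the 10^0 place).
Sum: 624.18 mm; keep the coarser place, 10^1.
Result: 6.2 × 10^2 mm.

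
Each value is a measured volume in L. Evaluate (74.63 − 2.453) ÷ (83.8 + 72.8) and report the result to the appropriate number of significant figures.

0.4609

74.63 − 2.453 = 72.177, limited to 2 d.p. → 4 s.f.; 83.8 + 72.8 = 156.6, limited to 1 d.p. → 4 s.f.
Carrying full precision, 72.177 ÷ 156.6 = 0.460900383142…; keep min(4, 4) = 4 s.f.
Rounded to 4 significant figures: 0.4609.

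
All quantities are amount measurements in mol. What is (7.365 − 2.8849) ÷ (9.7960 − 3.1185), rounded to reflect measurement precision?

7.365 − 2.8849 = 4.4801, limited to 3 d.p. → 4 s.f.; 9.7960 − 3.1185 = 6.6775, limited to 4 d.p. → 5 s.f.
Carrying full precision, 4.4801 ÷ 6.6775 = 0.670924747286…; keep min(4, 5) = 4 s.f.
Rounded to 4 significant figures: 6.709 × 10⁻¹.

6.709 × 10⁻¹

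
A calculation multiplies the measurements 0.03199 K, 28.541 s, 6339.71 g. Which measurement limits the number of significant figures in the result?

0.03199 K → 4 s.f.; 28.541 s → 5 s.f.; 6339.71 g → 6 s.f.
The fewest is 4 significant figures, from 0.03199 K.

0.03199 K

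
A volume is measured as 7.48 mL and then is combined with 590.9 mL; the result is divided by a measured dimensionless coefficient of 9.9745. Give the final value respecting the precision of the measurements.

7.48 mL + 590.9 mL = 598.38 mL; the sum is limited to 1 decimal place (4 s.f.).
Carrying full precision, 598.38 ÷ 9.9745 = 59.9909769913… mL; 9.9745 has 5 s.f., so the result keeps min(4, 5) = 4 s.f.
Rounded to 4 significant figures: 59.99 mL.

59.99 mL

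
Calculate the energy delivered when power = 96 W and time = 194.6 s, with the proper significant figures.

1.9 × 10⁴ J

energy delivered = 96 W × 194.6 s = 18681.6 J.
96 has 2 significant figures; 194.6 has 4.
Division/multiplication keeps the fewest: 2 significant figures.
Rounded: 1.9 × 10⁴ J.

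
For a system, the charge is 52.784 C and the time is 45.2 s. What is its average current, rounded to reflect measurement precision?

average current = 52.784 C ÷ 45.2 s = 1.16778761062… A.
52.784 has 5 significant figures; 45.2 has 3.
Division/multiplication keeps the fewest: 3 significant figures.
Rounded: 1.17 A.

1.17 A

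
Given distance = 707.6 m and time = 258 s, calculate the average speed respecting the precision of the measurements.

average speed = 707.6 m ÷ 258 s = 2.74263565891… m/s.
707.6 has 4 significant figures; 258 has 3.
Division/multiplication keeps the fewest: 3 significant figures.
Rounded: 2.74 m/s.

2.74 m/s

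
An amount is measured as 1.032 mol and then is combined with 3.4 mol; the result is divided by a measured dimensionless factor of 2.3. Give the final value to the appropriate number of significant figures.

1.9 mol

1.032 mol + 3.4 mol = 4.432 mol; the sum is limited to 1 decimal place (2 s.f.).
Carrying full precision, 4.432 ÷ 2.3 = 1.92695652174… mol; 2.3 has 2 s.f., so the result keeps min(2, 2) = 2 s.f.
Rounded to 2 significant figures: 1.9 mol.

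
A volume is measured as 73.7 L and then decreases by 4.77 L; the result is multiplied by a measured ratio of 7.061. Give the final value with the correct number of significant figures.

487 L

73.7 L − 4.77 L = 68.93 L; the difference is limited to 1 decimal place (3 s.f.).
Carrying full precision, 68.93 × 7.061 = 486.71473 L; 7.061 has 4 s.f., so the result keeps min(3, 4) = 3 s.f.
Rounded to 3 significant figures: 487 L.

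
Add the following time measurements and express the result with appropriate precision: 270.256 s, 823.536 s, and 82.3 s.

270.256 s + 823.536 s + 82.3 s = 1176.092 s.
Addition/subtraction keeps the fewest decimal places: 270.256 → 3 decimal places, 823.536 → 3 decimal places, 82.3 → 1 decimal place; limit is 1.
Rounded to 1 decimal place: 1176.1 s.

1176.1 s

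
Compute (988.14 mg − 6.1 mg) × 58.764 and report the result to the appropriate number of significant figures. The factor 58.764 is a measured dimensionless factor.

988.14 mg − 6.1 mg = 982.04 mg; the difference is limited to 1 decimal place (4 s.f.).
Carrying full precision, 982.04 × 58.764 = 57708.59856 mg; 58.764 has 5 s.f., so the result keeps min(4, 5) = 4 s.f.
Rounded to 4 significant figures: 5.771 × 10⁴ mg.

5.771 × 10⁴ mg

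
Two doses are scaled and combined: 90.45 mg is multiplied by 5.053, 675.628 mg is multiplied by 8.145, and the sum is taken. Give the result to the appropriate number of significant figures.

5.960 × 10^3 mg

90.45 × 5.053 = 457.04385 → 457.0 mg (4 s.f., last digit at the 10^-1 place).
675.628 × 8.145 = 5502.99006 → 5503 mg (4 s.f., last digit at the 10^0 place).
Sum: 5960.03391 mg; keep the coarser place, 10^0.
Result: 5.960 × 10^3 mg.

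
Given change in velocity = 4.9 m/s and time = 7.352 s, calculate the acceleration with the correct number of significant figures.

0.67 m/s²

acceleration = 4.9 m/s ÷ 7.352 s = 0.66648531012… m/s².
4.9 has 2 significant figures; 7.352 has 4.
Division/multiplication keeps the fewest: 2 significant figures.
Rounded: 0.67 m/s².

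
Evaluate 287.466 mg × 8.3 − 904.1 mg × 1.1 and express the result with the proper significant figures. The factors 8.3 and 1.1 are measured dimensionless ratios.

287.466 × 8.3 = 2385.9678 → 2.4 × 10³ mg (2 s.f., last digit at the 10^2 place).
904.1 × 1.1 = 994.51 → 9.9 × 10² mg (2 s.f., last digit at the 10^1 place).
Difference: 1391.4578 mg; keep the coarser place, 10^2.
Result: 1.4 × 10³ mg.

1.4 × 10³ mg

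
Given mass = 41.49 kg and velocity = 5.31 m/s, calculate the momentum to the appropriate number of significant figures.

220. kg·m/s

momentum = 41.49 kg × 5.31 m/s = 220.3119 kg·m/s.
41.49 has 4 significant figures; 5.31 has 3.
Division/multiplication keeps the fewest: 3 significant figures.
Rounded: 220. kg·m/s.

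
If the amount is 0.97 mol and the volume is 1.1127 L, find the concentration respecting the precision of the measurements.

0.87 mol/L

concentration = 0.97 mol ÷ 1.1127 L = 0.871753392649… mol/L.
0.97 has 2 significant figures; 1.1127 has 5.
Division/multiplication keeps the fewest: 2 significant figures.
Rounded: 0.87 mol/L.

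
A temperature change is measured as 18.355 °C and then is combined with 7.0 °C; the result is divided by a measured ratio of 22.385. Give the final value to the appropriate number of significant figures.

18.355 °C + 7.0 °C = 25.355 °C; the sum is limited to 1 decimal place (3 s.f.).
Carrying full precision, 25.355 ÷ 22.385 = 1.13267813268… °C; 22.385 has 5 s.f., so the result keeps min(3, 5) = 3 s.f.
Rounded to 3 significant figures: 1.13 °C.

1.13 °C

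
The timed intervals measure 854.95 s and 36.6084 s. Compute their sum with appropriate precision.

854.95 s + 36.6084 s = 891.5584 s.
Addition/subtraction keeps the fewest decimal places: 854.95 → 2 decimal places, 36.6084 → 4 decimal places; limit is 2.
Rounded to 2 decimal places: 891.56 s.

891.56 s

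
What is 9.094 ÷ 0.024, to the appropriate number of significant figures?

9.094 ÷ 0.024 = 378.916666667…
Multiplication/division keeps the fewest significant figures: 9.094 → 4 s.f., 0.024 → 2 s.f.; limit is 2.
Rounded to 2 significant figures: 3.8 × 10².

3.8 × 10²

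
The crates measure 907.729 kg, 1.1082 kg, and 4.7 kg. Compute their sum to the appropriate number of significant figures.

913.5 kg

907.729 kg + 1.1082 kg + 4.7 kg = 913.5372 kg.
Addition/subtraction keeps the fewest decimal places: 907.729 → 3 decimal places, 1.1082 → 4 decimal places, 4.7 → 1 decimal place; limit is 1.
Rounded to 1 decimal place: 913.5 kg.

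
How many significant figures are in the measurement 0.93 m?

2

0.93: leading zeros are not significant.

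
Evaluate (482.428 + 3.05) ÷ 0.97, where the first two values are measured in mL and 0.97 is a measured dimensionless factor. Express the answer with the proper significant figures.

482.428 mL + 3.05 mL = 485.478 mL; the sum is limited to 2 decimal places (5 s.f.).
Carrying full precision, 485.478 ÷ 0.97 = 500.492783505… mL; 0.97 has 2 s.f., so the result keeps min(5, 2) = 2 s.f.
Rounded to 2 significant figures: 5.0 × 10^2 mL.

5.0 × 10^2 mL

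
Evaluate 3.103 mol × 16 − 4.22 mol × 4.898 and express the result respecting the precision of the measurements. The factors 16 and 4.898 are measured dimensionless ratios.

3.103 × 16 = 49.648 → 5.0 × 10¹ mol (2 s.f., last digit at the 10^0 place).
4.22 × 4.898 = 20.66956 → 20.7 mol (3 s.f., last digit at the 10^-1 place).
Difference: 28.97844 mol; keep the coarser place, 10^0.
Result: 29 mol.

29 mol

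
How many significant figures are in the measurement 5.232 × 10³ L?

5.232 × 10³: in scientific notation every digit of the coefficient is significant.

4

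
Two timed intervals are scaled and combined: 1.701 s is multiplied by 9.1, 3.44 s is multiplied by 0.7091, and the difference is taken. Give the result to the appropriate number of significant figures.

1.701 × 9.1 = 15.4791 → 15 s (2 s.f., last digit at the 10^0 place).
3.44 × 0.7091 = 2.439304 → 2.44 s (3 s.f., last digit at the 10^-2 place).
Difference: 13.039796 s; keep the coarser place, 10^0.
Result: 13 s.

13 s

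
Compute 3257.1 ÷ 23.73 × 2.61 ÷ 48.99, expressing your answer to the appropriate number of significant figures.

3257.1 ÷ 23.73 × 2.61 ÷ 48.99 = 7.3125091449…
Multiplication/division keeps the fewest significant figures: 3257.1 → 5 s.f., 23.73 → 4 s.f., 2.61 → 3 s.f., 48.99 → 4 s.f.; limit is 3.
Rounded to 3 significant figures: 7.31.

7.31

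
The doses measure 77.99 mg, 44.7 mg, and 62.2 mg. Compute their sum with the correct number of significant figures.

77.99 mg + 44.7 mg + 62.2 mg = 184.89 mg.
Addition/subtraction keeps the fewest decimal places: 77.99 → 2 decimal places, 44.7 → 1 decimal place, 62.2 → 1 decimal place; limit is 1.
Rounded to 1 decimal place: 184.9 mg.

184.9 mg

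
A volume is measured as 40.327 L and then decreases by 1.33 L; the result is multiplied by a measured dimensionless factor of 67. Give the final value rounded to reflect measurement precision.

2.6 × 10³ L

40.327 L − 1.33 L = 38.997 L; the difference is limited to 2 decimal places (4 s.f.).
Carrying full precision, 38.997 × 67 = 2612.799 L; 67 has 2 s.f., so the result keeps min(4, 2) = 2 s.f.
Rounded to 2 significant figures: 2.6 × 10³ L.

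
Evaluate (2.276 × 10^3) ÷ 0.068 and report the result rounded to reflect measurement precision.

3.3 × 10^4

(2.276 × 10^3) ÷ 0.068 = 33470.5882353…
Multiplication/division keeps the fewest significant figures: 2.276 × 10^3 → 4 s.f., 0.068 → 2 s.f.; limit is 2.
Rounded to 2 significant figures: 3.3 × 10^4.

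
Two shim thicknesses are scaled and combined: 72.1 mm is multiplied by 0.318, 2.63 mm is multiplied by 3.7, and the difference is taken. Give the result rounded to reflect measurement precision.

72.1 × 0.318 = 22.9278 → 22.9 mm (3 s.f., last digit at the 10^-1 place).
2.63 × 3.7 = 9.731 → 9.7 mm (2 s.f., last digit at the 10^-1 place).
Difference: 13.1968 mm; keep the coarser place, 10^-1.
Result: 13.2 mm.

13.2 mm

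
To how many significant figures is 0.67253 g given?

0.67253: leading zeros are not significant.

5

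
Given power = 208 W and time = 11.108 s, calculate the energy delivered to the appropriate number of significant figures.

energy delivered = 208 W × 11.108 s = 2310.464 J.
208 has 3 significant figures; 11.108 has 5.
Division/multiplication keeps the fewest: 3 significant figures.
Rounded: 2.31 × 10^3 J.

2.31 × 10^3 J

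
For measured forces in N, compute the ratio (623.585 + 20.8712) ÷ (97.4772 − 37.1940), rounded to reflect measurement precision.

10.6905

623.585 + 20.8712 = 644.4562, limited to 3 d.p. → 6 s.f.; 97.4772 − 37.1940 = 60.2832, limited to 4 d.p. → 6 s.f.
Carrying full precision, 644.4562 ÷ 60.2832 = 10.6904776123…; keep min(6, 6) = 6 s.f.
Rounded to 6 significant figures: 10.6905.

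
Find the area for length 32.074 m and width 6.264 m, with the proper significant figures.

200.9 m²

area = 32.074 m × 6.264 m = 200.911536 m².
32.074 has 5 significant figures; 6.264 has 4.
Division/multiplication keeps the fewest: 4 significant figures.
Rounded: 200.9 m².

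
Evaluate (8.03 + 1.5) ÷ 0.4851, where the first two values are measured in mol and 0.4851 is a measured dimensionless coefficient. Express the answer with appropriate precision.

8.03 mol + 1.5 mol = 9.53 mol; the sum is limited to 1 decimal place (2 s.f.).
Carrying full precision, 9.53 ÷ 0.4851 = 19.6454339311… mol; 0.4851 has 4 s.f., so the result keeps min(2, 4) = 2 s.f.
Rounded to 2 significant figures: 2.0 × 10¹ mol.

2.0 × 10¹ mol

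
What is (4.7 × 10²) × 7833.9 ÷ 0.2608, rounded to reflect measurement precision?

1.4 × 10⁷

(4.7 × 10²) × 7833.9 ÷ 0.2608 = 14117841.2577…
Multiplication/division keeps the fewest significant figures: 4.7 × 10² → 2 s.f., 7833.9 → 5 s.f., 0.2608 → 4 s.f.; limit is 2.
Rounded to 2 significant figures: 1.4 × 10⁷.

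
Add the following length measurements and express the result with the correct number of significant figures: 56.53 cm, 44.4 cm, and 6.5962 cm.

56.53 cm + 44.4 cm + 6.5962 cm = 107.5262 cm.
Addition/subtraction keeps the fewest decimal places: 56.53 → 2 decimal places, 44.4 → 1 decimal place, 6.5962 → 4 decimal places; limit is 1.
Rounded to 1 decimal place: 107.5 cm.

107.5 cm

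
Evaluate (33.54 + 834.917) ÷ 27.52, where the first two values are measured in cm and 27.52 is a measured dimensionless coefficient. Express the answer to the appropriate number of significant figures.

31.56 cm

33.54 cm + 834.917 cm = 868.457 cm; the sum is limited to 2 decimal places (5 s.f.).
Carrying full precision, 868.457 ÷ 27.52 = 31.5573037791… cm; 27.52 has 4 s.f., so the result keeps min(5, 4) = 4 s.f.
Rounded to 4 significant figures: 31.56 cm.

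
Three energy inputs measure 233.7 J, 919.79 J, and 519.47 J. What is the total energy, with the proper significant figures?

233.7 J + 919.79 J + 519.47 J = 1672.96 J.
Addition/subtraction keeps the fewest decimal places: 233.7 → 1 decimal place, 919.79 → 2 decimal places, 519.47 → 2 decimal places; limit is 1.
Rounded to 1 decimal place: 1673.0 J.

1673.0 J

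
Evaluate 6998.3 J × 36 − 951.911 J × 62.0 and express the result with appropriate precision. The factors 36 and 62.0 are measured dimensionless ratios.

1.9 × 10^5 J

6998.3 × 36 = 251938.8 → 2.5 × 10^5 J (2 s.f., last digit at the 10^4 place).
951.911 × 62.0 = 59018.482 → 5.90 × 10^4 J (3 s.f., last digit at the 10^2 place).
Difference: 192920.318 J; keep the coarser place, 10^4.
Result: 1.9 × 10^5 J.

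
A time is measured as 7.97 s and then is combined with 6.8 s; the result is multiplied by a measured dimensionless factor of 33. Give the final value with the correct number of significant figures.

7.97 s + 6.8 s = 14.77 s; the sum is limited to 1 decimal place (3 s.f.).
Carrying full precision, 14.77 × 33 = 487.41 s; 33 has 2 s.f., so the result keeps min(3, 2) = 2 s.f.
Rounded to 2 significant figures: 4.9 × 10² s.

4.9 × 10² s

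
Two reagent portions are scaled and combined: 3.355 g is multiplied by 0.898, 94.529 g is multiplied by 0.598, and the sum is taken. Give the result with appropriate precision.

59.5 g

3.355 × 0.898 = 3.01279 → 3.01 g (3 s.f., last digit at the 10^-2 place).
94.529 × 0.598 = 56.528342 → 56.5 g (3 s.f., last digit at the 10^-1 place).
Sum: 59.541132 g; keep the coarser place, 10^-1.
Result: 59.5 g.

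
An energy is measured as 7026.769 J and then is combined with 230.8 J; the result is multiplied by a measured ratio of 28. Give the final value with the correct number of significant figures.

2.0 × 10^5 J

7026.769 J + 230.8 J = 7257.569 J; the sum is limited to 1 decimal place (5 s.f.).
Carrying full precision, 7257.569 × 28 = 203211.932 J; 28 has 2 s.f., so the result keeps min(5, 2) = 2 s.f.
Rounded to 2 significant figures: 2.0 × 10^5 J.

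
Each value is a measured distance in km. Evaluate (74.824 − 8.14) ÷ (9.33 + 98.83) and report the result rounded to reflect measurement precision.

0.6165

74.824 − 8.14 = 66.684, limited to 2 d.p. → 4 s.f.; 9.33 + 98.83 = 108.16, limited to 2 d.p. → 5 s.f.
Carrying full precision, 66.684 ÷ 108.16 = 0.616531065089…; keep min(4, 5) = 4 s.f.
Rounded to 4 significant figures: 0.6165.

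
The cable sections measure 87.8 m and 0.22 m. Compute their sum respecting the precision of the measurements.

87.8 m + 0.22 m = 88.02 m.
Addition/subtraction keeps the fewest decimal places: 87.8 → 1 decimal place, 0.22 → 2 decimal places; limit is 1.
Rounded to 1 decimal place: 88.0 m.

88.0 m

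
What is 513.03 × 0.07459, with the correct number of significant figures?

513.03 × 0.07459 = 38.2669077
Multiplication/division keeps the fewest significant figures: 513.03 → 5 s.f., 0.07459 → 4 s.f.; limit is 4.
Rounded to 4 significant figures: 38.27.

38.27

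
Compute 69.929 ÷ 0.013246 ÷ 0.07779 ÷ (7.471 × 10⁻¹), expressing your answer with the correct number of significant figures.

9.084 × 10⁴

69.929 ÷ 0.013246 ÷ 0.07779 ÷ (7.471 × 10⁻¹) = 90838.5219601…
Multiplication/division keeps the fewest significant figures: 69.929 → 5 s.f., 0.013246 → 5 s.f., 0.07779 → 4 s.f., 7.471 × 10⁻¹ → 4 s.f.; limit is 4.
Rounded to 4 significant figures: 9.084 × 10⁴.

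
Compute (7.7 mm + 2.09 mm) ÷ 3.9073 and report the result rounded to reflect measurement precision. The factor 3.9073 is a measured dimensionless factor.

7.7 mm + 2.09 mm = 9.79 mm; the sum is limited to 1 decimal place (2 s.f.).
Carrying full precision, 9.79 ÷ 3.9073 = 2.50556650372… mm; 3.9073 has 5 s.f., so the result keeps min(2, 5) = 2 s.f.
Rounded to 2 significant figures: 2.5 mm.

2.5 mm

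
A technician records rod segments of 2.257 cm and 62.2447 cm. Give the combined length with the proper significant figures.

2.257 cm + 62.2447 cm = 64.5017 cm.
Addition/subtraction keeps the fewest decimal places: 2.257 → 3 decimal places, 62.2447 → 4 decimal places; limit is 3.
Rounded to 3 decimal places: 64.502 cm.

64.502 cm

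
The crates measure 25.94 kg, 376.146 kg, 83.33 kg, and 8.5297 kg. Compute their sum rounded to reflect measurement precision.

25.94 kg + 376.146 kg + 83.33 kg + 8.5297 kg = 493.9457 kg.
Addition/subtraction keeps the fewest decimal places: 25.94 → 2 decimal places, 376.146 → 3 decimal places, 83.33 → 2 decimal places, 8.5297 → 4 decimal places; limit is 2.
Rounded to 2 decimal places: 4.9395 × 10^2 kg.

4.9395 × 10^2 kg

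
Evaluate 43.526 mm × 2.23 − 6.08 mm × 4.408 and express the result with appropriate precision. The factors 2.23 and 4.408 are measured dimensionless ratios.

43.526 × 2.23 = 97.06298 → 97.1 mm (3 s.f., last digit at the 10^-1 place).
6.08 × 4.408 = 26.80064 → 26.8 mm (3 s.f., last digit at the 10^-1 place).
Difference: 70.26234 mm; keep the coarser place, 10^-1.
Result: 70.3 mm.

70.3 mm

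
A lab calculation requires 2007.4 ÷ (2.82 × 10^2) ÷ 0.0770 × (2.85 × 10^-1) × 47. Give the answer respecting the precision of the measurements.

1.2 × 10^3

2007.4 ÷ (2.82 × 10^2) ÷ 0.0770 × (2.85 × 10^-1) × 47 = 1238.33116883…
Multiplication/division keeps the fewest significant figures: 2007.4 → 5 s.f., 2.82 × 10^2 → 3 s.f., 0.0770 → 3 s.f., 2.85 × 10^-1 → 3 s.f., 47 → 2 s.f.; limit is 2.
Rounded to 2 significant figures: 1.2 × 10^3.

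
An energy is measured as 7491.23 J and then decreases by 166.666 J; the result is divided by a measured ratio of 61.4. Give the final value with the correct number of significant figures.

1.19 × 10² J

7491.23 J − 166.666 J = 7324.564 J; the difference is limited to 2 decimal places (6 s.f.).
Carrying full precision, 7324.564 ÷ 61.4 = 119.29257329… J; 61.4 has 3 s.f., so the result keeps min(6, 3) = 3 s.f.
Rounded to 3 significant figures: 1.19 × 10² J.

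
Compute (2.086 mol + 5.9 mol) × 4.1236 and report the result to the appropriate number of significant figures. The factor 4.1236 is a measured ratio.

33 mol

2.086 mol + 5.9 mol = 7.986 mol; the sum is limited to 1 decimal place (2 s.f.).
Carrying full precision, 7.986 × 4.1236 = 32.9310696 mol; 4.1236 has 5 s.f., so the result keeps min(2, 5) = 2 s.f.
Rounded to 2 significant figures: 33 mol.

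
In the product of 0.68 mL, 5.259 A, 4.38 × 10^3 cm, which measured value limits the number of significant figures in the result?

0.68 mL

0.68 mL → 2 s.f.; 5.259 A → 4 s.f.; 4.38 × 10^3 cm → 3 s.f.
The fewest is 2 significant figures, from 0.68 mL.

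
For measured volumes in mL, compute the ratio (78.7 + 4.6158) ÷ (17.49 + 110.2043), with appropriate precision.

78.7 + 4.6158 = 83.3158, limited to 1 d.p. → 3 s.f.; 17.49 + 110.2043 = 127.6943, limited to 2 d.p. → 5 s.f.
Carrying full precision, 83.3158 ÷ 127.6943 = 0.652462952536…; keep min(3, 5) = 3 s.f.
Rounded to 3 significant figures: 0.652.

0.652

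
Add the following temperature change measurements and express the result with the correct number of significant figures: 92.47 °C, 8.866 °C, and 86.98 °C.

188.32 °C

92.47 °C + 8.866 °C + 86.98 °C = 188.316 °C.
Addition/subtraction keeps the fewest decimal places: 92.47 → 2 decimal places, 8.866 → 3 decimal places, 86.98 → 2 decimal places; limit is 2.
Rounded to 2 decimal places: 188.32 °C.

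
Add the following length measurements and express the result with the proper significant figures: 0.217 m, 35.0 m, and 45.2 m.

80.4 m

0.217 m + 35.0 m + 45.2 m = 80.417 m.
Addition/subtraction keeps the fewest decimal places: 0.217 → 3 decimal places, 35.0 → 1 decimal place, 45.2 → 1 decimal place; limit is 1.
Rounded to 1 decimal place: 80.4 m.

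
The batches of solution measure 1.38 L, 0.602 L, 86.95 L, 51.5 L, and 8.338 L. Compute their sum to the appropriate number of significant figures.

1.38 L + 0.602 L + 86.95 L + 51.5 L + 8.338 L = 148.770 L.
Addition/subtraction keeps the fewest decimal places: 1.38 → 2 decimal places, 0.602 → 3 decimal places, 86.95 → 2 decimal places, 51.5 → 1 decimal place, 8.338 → 3 decimal places; limit is 1.
Rounded to 1 decimal place: 1.488 × 10^2 L.

1.488 × 10^2 L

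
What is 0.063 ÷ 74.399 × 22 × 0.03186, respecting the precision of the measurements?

0.063 ÷ 74.399 × 22 × 0.03186 = 0.000593528945282…
Multiplication/division keeps the fewest significant figures: 0.063 → 2 s.f., 74.399 → 5 s.f., 22 → 2 s.f., 0.03186 → 4 s.f.; limit is 2.
Rounded to 2 significant figures: 5.9 × 10^-4.

5.9 × 10^-4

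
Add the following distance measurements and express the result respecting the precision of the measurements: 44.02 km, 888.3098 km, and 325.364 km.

1.25769 × 10^3 km

44.02 km + 888.3098 km + 325.364 km = 1257.6938 km.
Addition/subtraction keeps the fewest decimal places: 44.02 → 2 decimal places, 888.3098 → 4 decimal places, 325.364 → 3 decimal places; limit is 2.
Rounded to 2 decimal places: 1.25769 × 10^3 km.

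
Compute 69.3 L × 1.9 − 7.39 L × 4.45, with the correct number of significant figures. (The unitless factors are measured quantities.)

69.3 × 1.9 = 131.67 → 1.3 × 10² L (2 s.f., last digit at the 10^1 place).
7.39 × 4.45 = 32.8855 → 32.9 L (3 s.f., last digit at the 10^-1 place).
Difference: 98.7845 L; keep the coarser place, 10^1.
Result: 1.0 × 10² L.

1.0 × 10² L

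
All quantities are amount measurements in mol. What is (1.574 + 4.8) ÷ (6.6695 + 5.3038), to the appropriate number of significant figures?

0.53

1.574 + 4.8 = 6.374, limited to 1 d.p. → 2 s.f.; 6.6695 + 5.3038 = 11.9733, limited to 4 d.p. → 6 s.f.
Carrying full precision, 6.374 ÷ 11.9733 = 0.532351147971…; keep min(2, 6) = 2 s.f.
Rounded to 2 significant figures: 0.53.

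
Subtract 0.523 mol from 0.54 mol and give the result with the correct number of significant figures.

2 × 10^-2 mol

0.54 mol − 0.523 mol = 0.017 mol.
Addition/subtraction keeps the fewest decimal places: 0.54 → 2 decimal places, 0.523 → 3 decimal places; limit is 2.
Rounded to 2 decimal places: 2 × 10^-2 mol.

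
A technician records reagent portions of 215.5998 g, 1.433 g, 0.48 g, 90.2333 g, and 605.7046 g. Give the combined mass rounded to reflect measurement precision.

215.5998 g + 1.433 g + 0.48 g + 90.2333 g + 605.7046 g = 913.4507 g.
Addition/subtraction keeps the fewest decimal places: 215.5998 → 4 decimal places, 1.433 → 3 decimal places, 0.48 → 2 decimal places, 90.2333 → 4 decimal places, 605.7046 → 4 decimal places; limit is 2.
Rounded to 2 decimal places: 913.45 g.

913.45 g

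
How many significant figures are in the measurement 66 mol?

2

66: every digit is nonzero and significant.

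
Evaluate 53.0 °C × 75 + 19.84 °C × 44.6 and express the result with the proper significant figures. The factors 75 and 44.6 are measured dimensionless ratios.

53.0 × 75 = 3975 → 4.0 × 10^3 °C (2 s.f., last digit at the 10^2 place).
19.84 × 44.6 = 884.864 → 885 °C (3 s.f., last digit at the 10^0 place).
Sum: 4859.864 °C; keep the coarser place, 10^2.
Result: 4.9 × 10^3 °C.

4.9 × 10^3 °C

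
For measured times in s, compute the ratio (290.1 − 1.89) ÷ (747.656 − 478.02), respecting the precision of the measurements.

1.069

290.1 − 1.89 = 288.21, limited to 1 d.p. → 4 s.f.; 747.656 − 478.02 = 269.636, limited to 2 d.p. → 5 s.f.
Carrying full precision, 288.21 ÷ 269.636 = 1.0688854604…; keep min(4, 5) = 4 s.f.
Rounded to 4 significant figures: 1.069.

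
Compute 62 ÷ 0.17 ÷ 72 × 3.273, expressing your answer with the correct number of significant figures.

62 ÷ 0.17 ÷ 72 × 3.273 = 16.5789215686…
Multiplication/division keeps the fewest significant figures: 62 → 2 s.f., 0.17 → 2 s.f., 72 → 2 s.f., 3.273 → 4 s.f.; limit is 2.
Rounded to 2 significant figures: 17.

17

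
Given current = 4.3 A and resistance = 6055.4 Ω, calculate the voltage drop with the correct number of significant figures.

voltage drop = 4.3 A × 6055.4 Ω = 26038.22 V.
4.3 has 2 significant figures; 6055.4 has 5.
Division/multiplication keeps the fewest: 2 significant figures.
Rounded: 2.6 × 10^4 V.

2.6 × 10^4 V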